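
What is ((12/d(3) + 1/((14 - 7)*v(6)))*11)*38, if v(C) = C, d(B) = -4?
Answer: -26125/21 ≈ -1244.0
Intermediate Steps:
((12/d(3) + 1/((14 - 7)*v(6)))*11)*38 = ((12/(-4) + 1/((14 - 7)*6))*11)*38 = ((12*(-¼) + (⅙)/7)*11)*38 = ((-3 + (⅐)*(⅙))*11)*38 = ((-3 + 1/42)*11)*38 = -125/42*11*38 = -1375/42*38 = -26125/21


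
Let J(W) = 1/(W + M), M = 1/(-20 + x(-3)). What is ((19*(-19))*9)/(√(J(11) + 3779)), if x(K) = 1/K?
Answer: -6498*√421580311/2524433 ≈ -52.851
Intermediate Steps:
x(K) = 1/K
M = -3/61 (M = 1/(-20 + 1/(-3)) = 1/(-20 - ⅓) = 1/(-61/3) = -3/61 ≈ -0.049180)
J(W) = 1/(-3/61 + W) (J(W) = 1/(W - 3/61) = 1/(-3/61 + W))
((19*(-19))*9)/(√(J(11) + 3779)) = ((19*(-19))*9)/(√(61/(-3 + 61*11) + 3779)) = (-361*9)/(√(61/(-3 + 671) + 3779)) = -3249/√(61/668 + 3779) = -3249*2*√421580311/2524433 = -6498*√421580311/2524433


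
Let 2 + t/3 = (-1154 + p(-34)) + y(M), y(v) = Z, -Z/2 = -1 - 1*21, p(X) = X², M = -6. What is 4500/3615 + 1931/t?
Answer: 504971/31812 ≈ 15.874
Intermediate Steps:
Z = 44 (Z = -2*(-1 - 1*21) = -2*(-1 - 21) = -2*(-22) = 44)
y(v) = 44
t = 132 (t = -6 + 3*((-1154 + (-34)²) + 44) = -6 + 3*((-1154 + 1156) + 44) = -6 + 3*(2 + 44) = -6 + 3*46 = -6 + 138 = 132)
4500/3615 + 1931/t = 4500/3615 + 1931/132 = 4500*(1/3615) + 1931*(1/132) = 300/241 + 1931/132 = 504971/31812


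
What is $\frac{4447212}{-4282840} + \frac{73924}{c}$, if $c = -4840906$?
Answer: $- \frac{2730642489779}{2591603231630} \approx -1.0536$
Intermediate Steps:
$\frac{4447212}{-4282840} + \frac{73924}{c} = \frac{4447212}{-4282840} + \frac{73924}{-4840906} = 4447212 \left(- \frac{1}{4282840}\right) + 73924 \left(- \frac{1}{4840906}\right) = - \frac{1111803}{1070710} - \frac{36962}{2420453} = - \frac{2730642489779}{2591603231630}$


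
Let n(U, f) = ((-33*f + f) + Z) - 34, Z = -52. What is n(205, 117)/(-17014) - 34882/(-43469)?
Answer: 379984309/369790783 ≈ 1.0276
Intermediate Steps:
n(U, f) = -86 - 32*f (n(U, f) = ((-33*f + f) - 52) - 34 = (-32*f - 52) - 34 = (-52 - 32*f) - 34 = -86 - 32*f)
n(205, 117)/(-17014) - 34882/(-43469) = (-86 - 32*117)/(-17014) - 34882/(-43469) = (-86 - 3744)*(-1/17014) - 34882*(-1/43469) = -3830*(-1/17014) + 34882/43469 = 1915/8507 + 34882/43469 = 379984309/369790783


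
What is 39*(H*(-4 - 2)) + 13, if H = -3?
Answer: 715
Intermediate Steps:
39*(H*(-4 - 2)) + 13 = 39*(-3*(-4 - 2)) + 13 = 39*(-3*(-6)) + 13 = 39*18 + 13 = 702 + 13 = 715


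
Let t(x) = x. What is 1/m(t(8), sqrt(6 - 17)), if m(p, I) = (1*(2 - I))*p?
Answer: 1/60 + I*sqrt(11)/120 ≈ 0.016667 + 0.027639*I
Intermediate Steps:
m(p, I) = p*(2 - I) (m(p, I) = (2 - I)*p = p*(2 - I))
1/m(t(8), sqrt(6 - 17)) = 1/(8*(2 - sqrt(6 - 17))) = 1/(8*(2 - sqrt(-11))) = 1/(8*(2 - I*sqrt(11))) = 1/(16 - 8*I*sqrt(11))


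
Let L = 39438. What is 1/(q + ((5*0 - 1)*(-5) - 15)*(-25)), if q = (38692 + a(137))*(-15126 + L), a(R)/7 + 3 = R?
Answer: 1/963484810 ≈ 1.0379e-9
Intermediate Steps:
a(R) = -21 + 7*R
q = 963484560 (q = (38692 + (-21 + 7*137))*(-15126 + 39438) = (38692 + (-21 + 959))*24312 = (38692 + 938)*24312 = 39630*24312 = 963484560)
1/(q + ((5*0 - 1)*(-5) - 15)*(-25)) = 1/(963484560 + ((5*0 - 1)*(-5) - 15)*(-25)) = 1/(963484560 + ((0 - 1)*(-5) - 15)*(-25)) = 1/(963484560 + (-1*(-5) - 15)*(-25)) = 1/(963484560 + (5 - 15)*(-25)) = 1/(963484560 - 10*(-25)) = 1/(963484560 + 250) = 1/963484810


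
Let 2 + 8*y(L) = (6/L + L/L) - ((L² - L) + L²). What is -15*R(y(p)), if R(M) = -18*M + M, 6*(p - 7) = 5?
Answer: -4139245/1128 ≈ -3669.5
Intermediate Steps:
p = 47/6 (p = 7 + (⅙)*5 = 7 + ⅚ = 47/6 ≈ 7.8333)
y(L) = -⅛ - L²/4 + L/8 + 3/(4*L) (y(L) = -¼ + ((6/L + L/L) - ((L² - L) + L²))/8 = -¼ + ((6/L + 1) - (-L + 2*L²))/8 = -¼ + ((1 + 6/L) + (L - 2*L²))/8 = -¼ + (1 + L - 2*L² + 6/L)/8 = -¼ + (⅛ - L²/4 + L/8 + 3/(4*L)) = -⅛ - L²/4 + L/8 + 3/(4*L))
R(M) = -17*M
-15*R(y(p)) = -(-255)*(6 - 1*47/6*(1 - 1*47/6 + 2*(47/6)²))/(8*(47/6)) = -(-255)*(⅛)*(6/47)*(6 - 1*47/6*(1 - 47/6 + 2*(2209/36))) = -(-255)*(⅛)*(6/47)*(6 - 1*47/6*(1 - 47/6 + 2209/18)) = -(-255)*(⅛)*(6/47)*(6 - 1*47/6*1043/9) = -(-255)*(⅛)*(6/47)*(6 - 49021/54) = -(-255)*(⅛)*(6/47)*(-48697/54) = -(-255)*(-48697)/3384 = -15*827849/3384 = -4139245/1128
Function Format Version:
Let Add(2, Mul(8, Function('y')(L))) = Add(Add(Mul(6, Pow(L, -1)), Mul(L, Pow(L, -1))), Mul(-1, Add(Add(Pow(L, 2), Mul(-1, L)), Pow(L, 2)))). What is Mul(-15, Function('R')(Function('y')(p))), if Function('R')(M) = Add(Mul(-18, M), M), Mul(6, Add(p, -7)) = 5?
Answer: Rational(-4139245, 1128) ≈ -3669.5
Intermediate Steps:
p = Rational(47, 6) (p = Add(7, Mul(Rational(1, 6), 5)) = Add(7, Rational(5, 6)) = Rational(47, 6) ≈ 7.8333)
Function('y')(L) = Add(Rational(-1, 8), Mul(Rational(-1, 4), Pow(L, 2)), Mul(Rational(1, 8), L), Mul(Rational(3, 4), Pow(L, -1))) (Function('y')(L) = Add(Rational(-1, 4), Mul(Rational(1, 8), Add(Add(Mul(6, Pow(L, -1)), Mul(L, Pow(L, -1))), Mul(-1, Add(Add(Pow(L, 2), Mul(-1, L)), Pow(L, 2)))))) = Add(Rational(-1, 4), Mul(Rational(1, 8), Add(Add(Mul(6, Pow(L, -1)), 1), Mul(-1, Add(Mul(-1, L), Mul(2, Pow(L, 2))))))) = Add(Rational(-1, 4), Mul(Rational(1, 8), Add(Add(1, Mul(6, Pow(L, -1))), Add(L, Mul(-2, Pow(L, 2)))))) = Add(Rational(-1, 4), Mul(Rational(1, 8), Add(1, L, Mul(-2, Pow(L, 2)), Mul(6, Pow(L, -1))))) = Add(Rational(-1, 4), Add(Rational(1, 8), Mul(Rational(-1, 4), Pow(L, 2)), Mul(Rational(1, 8), L), Mul(Rational(3, 4), Pow(L, -1)))) = Add(Rational(-1, 8), Mul(Rational(-1, 4), Pow(L, 2)), Mul(Rational(1, 8), L), Mul(Rational(3, 4), Pow(L, -1))))
Function('R')(M) = Mul(-17, M)
Mul(-15, Function('R')(Function('y')(p))) = Mul(-15, Mul(-17, Mul(Rational(1, 8), Pow(Rational(47, 6), -1), Add(6, Mul(-1, Rational(47, 6), Add(1, Mul(-1, Rational(47, 6)), Mul(2, Pow(Rational(47, 6), 2)))))))) = Mul(-15, Mul(-17, Mul(Rational(1, 8), Rational(6, 47), Add(6, Mul(-1, Rational(47, 6), Add(1, Rational(-47, 6), Mul(2, Rational(2209, 36)))))))) = Mul(-15, Mul(-17, Mul(Rational(1, 8), Rational(6, 47), Add(6, Mul(-1, Rational(47, 6), Add(1, Rational(-47, 6), Rational(2209, 18))))))) = Mul(-15, Mul(-17, Mul(Rational(1, 8), Rational(6, 47), Add(6, Mul(-1, Rational(47, 6), Rational(1043, 9)))))) = Mul(-15, Mul(-17, Mul(Rational(1, 8), Rational(6, 47), Add(6, Rational(-49021, 54))))) = Mul(-15, Mul(-17, Mul(Rational(1, 8), Rational(6, 47), Rational(-48697, 54)))) = Mul(-15, Mul(-17, Rational(-48697, 3384))) = Mul(-15, Rational(827849, 3384)) = Rational(-4139245, 1128)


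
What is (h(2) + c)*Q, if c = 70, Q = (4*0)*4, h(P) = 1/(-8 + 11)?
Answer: 0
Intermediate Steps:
h(P) = ⅓ (h(P) = 1/3 = ⅓)
Q = 0 (Q = 0*4 = 0)
(h(2) + c)*Q = (⅓ + 70)*0 = (211/3)*0 = 0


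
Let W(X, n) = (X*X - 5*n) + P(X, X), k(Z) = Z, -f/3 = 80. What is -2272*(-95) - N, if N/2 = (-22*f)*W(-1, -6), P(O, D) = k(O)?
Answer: -100960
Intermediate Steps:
f = -240 (f = -3*80 = -240)
P(O, D) = O
W(X, n) = X + X**2 - 5*n (W(X, n) = (X*X - 5*n) + X = (X**2 - 5*n) + X = X + X**2 - 5*n)
N = 316800 (N = 2*((-22*(-240))*(-1 + (-1)**2 - 5*(-6))) = 2*(5280*(-1 + 1 + 30)) = 2*(5280*30) = 2*158400 = 316800)
-2272*(-95) - N = -2272*(-95) - 1*316800 = 215840 - 316800 = -100960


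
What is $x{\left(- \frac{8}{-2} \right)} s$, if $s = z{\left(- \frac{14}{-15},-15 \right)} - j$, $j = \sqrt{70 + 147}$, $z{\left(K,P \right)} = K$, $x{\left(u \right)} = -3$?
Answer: $- \frac{14}{5} + 3 \sqrt{217} \approx 41.393$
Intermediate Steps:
$j = \sqrt{217} \approx 14.731$
$s = \frac{14}{15} - \sqrt{217}$ ($s = - \frac{14}{-15} - \sqrt{217} = \left(-14\right) \left(- \frac{1}{15}\right) - \sqrt{217} = \frac{14}{15} - \sqrt{217} \approx -13.798$)
$x{\left(- \frac{8}{-2} \right)} s = - 3 \left(\frac{14}{15} - \sqrt{217}\right) = - \frac{14}{5} + 3 \sqrt{217}$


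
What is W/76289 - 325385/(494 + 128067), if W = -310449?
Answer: -1097202206/166233731 ≈ -6.6004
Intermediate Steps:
W/76289 - 325385/(494 + 128067) = -310449/76289 - 325385/(494 + 128067) = -310449*1/76289 - 325385/128561 = -310449/76289 - 325385*1/128561 = -310449/76289 - 5515/2179 = -1097202206/166233731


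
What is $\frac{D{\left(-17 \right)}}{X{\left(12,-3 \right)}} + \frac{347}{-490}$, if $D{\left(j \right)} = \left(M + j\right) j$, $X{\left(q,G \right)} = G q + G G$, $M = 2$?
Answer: $- \frac{44773}{4410} \approx -10.153$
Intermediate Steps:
$X{\left(q,G \right)} = G^{2} + G q$ ($X{\left(q,G \right)} = G q + G^{2} = G^{2} + G q$)
$D{\left(j \right)} = j \left(2 + j\right)$ ($D{\left(j \right)} = \left(2 + j\right) j = j \left(2 + j\right)$)
$\frac{D{\left(-17 \right)}}{X{\left(12,-3 \right)}} + \frac{347}{-490} = \frac{\left(-17\right) \left(2 - 17\right)}{\left(-3\right) \left(-3 + 12\right)} + \frac{347}{-490} = \frac{\left(-17\right) \left(-15\right)}{\left(-3\right) 9} + 347 \left(- \frac{1}{490}\right) = \frac{255}{-27} - \frac{347}{490} = 255 \left(- \frac{1}{27}\right) - \frac{347}{490} = - \frac{85}{9} - \frac{347}{490} = - \frac{44773}{4410}$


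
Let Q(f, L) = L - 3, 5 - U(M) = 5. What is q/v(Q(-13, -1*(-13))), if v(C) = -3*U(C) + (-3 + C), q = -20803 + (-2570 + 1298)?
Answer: -22075/7 ≈ -3153.6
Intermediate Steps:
U(M) = 0 (U(M) = 5 - 1*5 = 5 - 5 = 0)
Q(f, L) = -3 + L
q = -22075 (q = -20803 - 1272 = -22075)
v(C) = -3 + C (v(C) = -3*0 + (-3 + C) = 0 + (-3 + C) = -3 + C)
q/v(Q(-13, -1*(-13))) = -22075/(-3 + (-3 - 1*(-13))) = -22075/(-3 + (-3 + 13)) = -22075/(-3 + 10) = -22075/7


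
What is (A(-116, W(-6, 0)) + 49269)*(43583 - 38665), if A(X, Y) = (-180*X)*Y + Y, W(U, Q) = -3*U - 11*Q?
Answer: 2090774586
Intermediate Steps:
W(U, Q) = -11*Q - 3*U
A(X, Y) = Y - 180*X*Y (A(X, Y) = -180*X*Y + Y = Y - 180*X*Y)
(A(-116, W(-6, 0)) + 49269)*(43583 - 38665) = ((-11*0 - 3*(-6))*(1 - 180*(-116)) + 49269)*(43583 - 38665) = ((0 + 18)*(1 + 20880) + 49269)*4918 = (18*20881 + 49269)*4918 = (375858 + 49269)*4918 = 425127*4918 = 2090774586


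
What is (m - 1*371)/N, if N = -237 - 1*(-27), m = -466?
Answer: 279/70 ≈ 3.9857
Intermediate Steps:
N = -210 (N = -237 + 27 = -210)
(m - 1*371)/N = (-466 - 1*371)/(-210) = (-466 - 371)*(-1/210) = -837*(-1/210) = 279/70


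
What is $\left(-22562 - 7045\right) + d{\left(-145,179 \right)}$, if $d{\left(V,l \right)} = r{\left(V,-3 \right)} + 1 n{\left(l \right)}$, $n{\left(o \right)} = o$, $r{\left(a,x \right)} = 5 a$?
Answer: $-30153$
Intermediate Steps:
$d{\left(V,l \right)} = l + 5 V$ ($d{\left(V,l \right)} = 5 V + 1 l = 5 V + l = l + 5 V$)
$\left(-22562 - 7045\right) + d{\left(-145,179 \right)} = \left(-22562 - 7045\right) + \left(179 + 5 \left(-145\right)\right) = -29607 + \left(179 - 725\right) = -29607 - 546 = -30153$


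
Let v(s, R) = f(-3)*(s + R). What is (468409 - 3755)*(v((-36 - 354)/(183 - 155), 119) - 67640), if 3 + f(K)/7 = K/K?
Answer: -32112702594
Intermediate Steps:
f(K) = -14 (f(K) = -21 + 7*(K/K) = -21 + 7*1 = -21 + 7 = -14)
v(s, R) = -14*R - 14*s (v(s, R) = -14*(s + R) = -14*(R + s) = -14*R - 14*s)
(468409 - 3755)*(v((-36 - 354)/(183 - 155), 119) - 67640) = (468409 - 3755)*((-14*119 - 14*(-36 - 354)/(183 - 155)) - 67640) = 464654*((-1666 - (-5460)/28) - 67640) = 464654*((-1666 - 14*(-195/14)) - 67640) = 464654*((-1666 + 195) - 67640) = 464654*(-1471 - 67640) = 464654*(-69111) = -32112702594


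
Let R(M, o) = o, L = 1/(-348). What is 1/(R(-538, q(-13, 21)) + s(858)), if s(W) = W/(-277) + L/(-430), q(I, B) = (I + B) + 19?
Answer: 41450280/990766717 ≈ 0.041837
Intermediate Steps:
L = -1/348 ≈ -0.0028736
q(I, B) = 19 + B + I (q(I, B) = (B + I) + 19 = 19 + B + I)
s(W) = 1/149640 - W/277 (s(W) = W/(-277) - 1/348/(-430) = W*(-1/277) - 1/348*(-1/430) = -W/277 + 1/149640 = 1/149640 - W/277)
1/(R(-538, q(-13, 21)) + s(858)) = 1/((19 + 21 - 13) + (1/149640 - 1/277*858)) = 1/(27 + (1/149640 - 858/277)) = 1/(27 - 128390843/41450280) = 1/(990766717/41450280) = 41450280/990766717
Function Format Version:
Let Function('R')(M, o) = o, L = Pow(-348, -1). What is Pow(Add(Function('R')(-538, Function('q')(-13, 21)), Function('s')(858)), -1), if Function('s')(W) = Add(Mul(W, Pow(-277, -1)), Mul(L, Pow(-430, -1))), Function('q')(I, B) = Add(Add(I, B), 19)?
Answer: Rational(41450280, 990766717) ≈ 0.041837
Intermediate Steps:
L = Rational(-1, 348) ≈ -0.0028736
Function('q')(I, B) = Add(19, B, I) (Function('q')(I, B) = Add(Add(B, I), 19) = Add(19, B, I))
Function('s')(W) = Add(Rational(1, 149640), Mul(Rational(-1, 277), W)) (Function('s')(W) = Add(Mul(W, Pow(-277, -1)), Mul(Rational(-1, 348), Pow(-430, -1))) = Add(Mul(W, Rational(-1, 277)), Mul(Rational(-1, 348), Rational(-1, 430))) = Add(Mul(Rational(-1, 277), W), Rational(1, 149640)) = Add(Rational(1, 149640), Mul(Rational(-1, 277), W)))
Pow(Add(Function('R')(-538, Function('q')(-13, 21)), Function('s')(858)), -1) = Pow(Add(Add(19, 21, -13), Add(Rational(1, 149640), Mul(Rational(-1, 277), 858))), -1) = Pow(Add(27, Add(Rational(1, 149640), Rational(-858, 277))), -1) = Pow(Add(27, Rational(-128390843, 41450280)), -1) = Pow(Rational(990766717, 41450280), -1) = Rational(41450280, 990766717)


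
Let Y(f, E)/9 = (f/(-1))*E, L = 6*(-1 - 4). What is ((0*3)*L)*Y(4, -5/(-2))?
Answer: 0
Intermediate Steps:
L = -30 (L = 6*(-5) = -30)
Y(f, E) = -9*E*f (Y(f, E) = 9*((f/(-1))*E) = 9*((f*(-1))*E) = 9*((-f)*E) = 9*(-E*f) = -9*E*f)
((0*3)*L)*Y(4, -5/(-2)) = ((0*3)*(-30))*(-9*(-5/(-2))*4) = (0*(-30))*(-9*(-5*(-½))*4) = 0*(-9*5/2*4) = 0*(-90) = 0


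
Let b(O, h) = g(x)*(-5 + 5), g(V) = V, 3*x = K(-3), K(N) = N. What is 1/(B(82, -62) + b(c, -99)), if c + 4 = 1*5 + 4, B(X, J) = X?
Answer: 1/82 ≈ 0.012195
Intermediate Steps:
x = -1 (x = (1/3)*(-3) = -1)
c = 5 (c = -4 + (1*5 + 4) = -4 + (5 + 4) = -4 + 9 = 5)
b(O, h) = 0 (b(O, h) = -(-5 + 5) = -1*0 = 0)
1/(B(82, -62) + b(c, -99)) = 1/(82 + 0) = 1/82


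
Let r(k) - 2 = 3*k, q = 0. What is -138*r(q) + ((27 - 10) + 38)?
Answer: -221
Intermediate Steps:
r(k) = 2 + 3*k
-138*r(q) + ((27 - 10) + 38) = -138*(2 + 3*0) + ((27 - 10) + 38) = -138*(2 + 0) + (17 + 38) = -138*2 + 55 = -276 + 55 = -221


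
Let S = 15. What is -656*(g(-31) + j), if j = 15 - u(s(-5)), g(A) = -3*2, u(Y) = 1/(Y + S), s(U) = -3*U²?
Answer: -88724/15 ≈ -5914.9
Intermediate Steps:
u(Y) = 1/(15 + Y) (u(Y) = 1/(Y + 15) = 1/(15 + Y))
g(A) = -6
j = 901/60 (j = 15 - 1/(15 - 3*(-5)²) = 15 - 1/(15 - 3*25) = 15 - 1/(15 - 75) = 15 - 1/(-60) = 15 - 1*(-1/60) = 15 + 1/60 = 901/60 ≈ 15.017)
-656*(g(-31) + j) = -656*(-6 + 901/60) = -656*541/60 = -88724/15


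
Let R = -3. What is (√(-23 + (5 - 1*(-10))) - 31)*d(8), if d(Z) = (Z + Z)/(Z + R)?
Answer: -496/5 + 32*I*√2/5 ≈ -99.2 + 9.051*I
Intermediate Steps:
d(Z) = 2*Z/(-3 + Z) (d(Z) = (Z + Z)/(Z - 3) = (2*Z)/(-3 + Z) = 2*Z/(-3 + Z))
(√(-23 + (5 - 1*(-10))) - 31)*d(8) = (√(-23 + (5 - 1*(-10))) - 31)*(2*8/(-3 + 8)) = (√(-23 + (5 + 10)) - 31)*(2*8/5) = (√(-23 + 15) - 31)*(2*8*(⅕)) = (√(-8) - 31)*(16/5) = (2*I*√2 - 31)*(16/5) = (-31 + 2*I*√2)*(16/5) = -496/5 + 32*I*√2/5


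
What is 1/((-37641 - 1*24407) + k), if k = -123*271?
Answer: -1/95381 ≈ -1.0484e-5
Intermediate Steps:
k = -33333
1/((-37641 - 1*24407) + k) = 1/((-37641 - 1*24407) - 33333) = 1/((-37641 - 24407) - 33333) = 1/(-62048 - 33333) = 1/(-95381) = -1/95381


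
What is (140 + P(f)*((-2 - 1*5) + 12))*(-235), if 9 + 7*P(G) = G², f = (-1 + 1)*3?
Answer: -219725/7 ≈ -31389.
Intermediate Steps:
f = 0 (f = 0*3 = 0)
P(G) = -9/7 + G²/7
(140 + P(f)*((-2 - 1*5) + 12))*(-235) = (140 + (-9/7 + (⅐)*0²)*((-2 - 1*5) + 12))*(-235) = (140 + (-9/7 + (⅐)*0)*((-2 - 5) + 12))*(-235) = (140 + (-9/7 + 0)*(-7 + 12))*(-235) = (140 - 9/7*5)*(-235) = (140 - 45/7)*(-235) = (935/7)*(-235) = -219725/7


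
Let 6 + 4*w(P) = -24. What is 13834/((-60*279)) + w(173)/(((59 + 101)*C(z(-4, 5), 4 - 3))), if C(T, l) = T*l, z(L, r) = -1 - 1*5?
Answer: -438503/535680 ≈ -0.81859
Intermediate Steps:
w(P) = -15/2 (w(P) = -3/2 + (¼)*(-24) = -3/2 - 6 = -15/2)
z(L, r) = -6 (z(L, r) = -1 - 5 = -6)
13834/((-60*279)) + w(173)/(((59 + 101)*C(z(-4, 5), 4 - 3))) = 13834/((-60*279)) - 15*(-1/(6*(4 - 3)*(59 + 101)))/2 = 13834/(-16740) - 15/(2*(160*(-6*1))) = 13834*(-1/16740) - 15/(2*(160*(-6))) = -6917/8370 - 15/2/(-960) = -6917/8370 - 15/2*(-1/960) = -6917/8370 + 1/128 = -438503/535680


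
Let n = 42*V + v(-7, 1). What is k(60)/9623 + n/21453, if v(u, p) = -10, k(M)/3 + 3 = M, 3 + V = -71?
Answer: -26336051/206442219 ≈ -0.12757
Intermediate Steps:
V = -74 (V = -3 - 71 = -74)
k(M) = -9 + 3*M
n = -3118 (n = 42*(-74) - 10 = -3108 - 10 = -3118)
k(60)/9623 + n/21453 = (-9 + 3*60)/9623 - 3118/21453 = (-9 + 180)*(1/9623) - 3118*1/21453 = 171*(1/9623) - 3118/21453 = 171/9623 - 3118/21453 = -26336051/206442219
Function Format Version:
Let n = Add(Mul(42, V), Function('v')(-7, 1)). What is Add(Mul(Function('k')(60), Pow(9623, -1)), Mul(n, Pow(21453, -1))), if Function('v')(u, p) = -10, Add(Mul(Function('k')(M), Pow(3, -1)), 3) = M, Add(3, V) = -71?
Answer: Rational(-26336051, 206442219) ≈ -0.12757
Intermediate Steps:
V = -74 (V = Add(-3, -71) = -74)
Function('k')(M) = Add(-9, Mul(3, M))
n = -3118 (n = Add(Mul(42, -74), -10) = Add(-3108, -10) = -3118)
Add(Mul(Function('k')(60), Pow(9623, -1)), Mul(n, Pow(21453, -1))) = Add(Mul(Add(-9, Mul(3, 60)), Pow(9623, -1)), Mul(-3118, Pow(21453, -1))) = Add(Mul(Add(-9, 180), Rational(1, 9623)), Mul(-3118, Rational(1, 21453))) = Add(Mul(171, Rational(1, 9623)), Rational(-3118, 21453)) = Add(Rational(171, 9623), Rational(-3118, 21453)) = Rational(-26336051, 206442219)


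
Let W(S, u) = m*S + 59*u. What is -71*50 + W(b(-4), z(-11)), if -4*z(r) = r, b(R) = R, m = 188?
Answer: -16559/4 ≈ -4139.8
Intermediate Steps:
z(r) = -r/4
W(S, u) = 59*u + 188*S (W(S, u) = 188*S + 59*u = 59*u + 188*S)
-71*50 + W(b(-4), z(-11)) = -71*50 + (59*(-¼*(-11)) + 188*(-4)) = -3550 + (59*(11/4) - 752) = -3550 + (649/4 - 752) = -3550 - 2359/4 = -16559/4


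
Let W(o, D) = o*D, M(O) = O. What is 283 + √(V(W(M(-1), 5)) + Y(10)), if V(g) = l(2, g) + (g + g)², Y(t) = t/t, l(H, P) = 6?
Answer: 283 + √107 ≈ 293.34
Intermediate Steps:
Y(t) = 1
W(o, D) = D*o
V(g) = 6 + 4*g² (V(g) = 6 + (g + g)² = 6 + (2*g)² = 6 + 4*g²)
283 + √(V(W(M(-1), 5)) + Y(10)) = 283 + √((6 + 4*(5*(-1))²) + 1) = 283 + √((6 + 4*(-5)²) + 1) = 283 + √((6 + 4*25) + 1) = 283 + √((6 + 100) + 1) = 283 + √(106 + 1) = 283 + √107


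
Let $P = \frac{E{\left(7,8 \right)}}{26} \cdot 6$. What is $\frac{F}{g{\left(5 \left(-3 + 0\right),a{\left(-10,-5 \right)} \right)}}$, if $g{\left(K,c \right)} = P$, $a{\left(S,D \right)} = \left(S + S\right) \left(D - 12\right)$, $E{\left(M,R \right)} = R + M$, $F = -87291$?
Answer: $- \frac{126087}{5} \approx -25217.0$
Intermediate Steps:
$E{\left(M,R \right)} = M + R$
$a{\left(S,D \right)} = 2 S \left(-12 + D\right)$
$P = \frac{45}{13}$ ($P = \frac{7 + 8}{26} \cdot 6 = 15 \cdot \frac{1}{26} \cdot 6 = \frac{15}{26} \cdot 6 = \frac{45}{13} \approx 3.4615$)
$g{\left(K,c \right)} = \frac{45}{13}$
$\frac{F}{g{\left(5 \left(-3 + 0\right),a{\left(-10,-5 \right)} \right)}} = - \frac{87291}{\frac{45}{13}} = \left(-87291\right) \frac{13}{45} = - \frac{126087}{5}$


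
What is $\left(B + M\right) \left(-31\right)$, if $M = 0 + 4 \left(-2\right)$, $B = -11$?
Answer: $589$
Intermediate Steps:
$M = -8$ ($M = 0 - 8 = -8$)
$\left(B + M\right) \left(-31\right) = \left(-11 - 8\right) \left(-31\right) = \left(-19\right) \left(-31\right) = 589$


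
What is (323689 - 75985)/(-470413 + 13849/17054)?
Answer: -4224344016/8022409453 ≈ -0.52657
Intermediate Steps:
(323689 - 75985)/(-470413 + 13849/17054) = 247704/(-470413 + 13849*(1/17054)) = 247704/(-470413 + 13849/17054) = 247704/(-8022409453/17054) = 247704*(-17054/8022409453) = -4224344016/8022409453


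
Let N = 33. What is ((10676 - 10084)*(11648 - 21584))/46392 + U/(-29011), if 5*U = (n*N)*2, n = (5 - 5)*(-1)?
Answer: -245088/1933 ≈ -126.79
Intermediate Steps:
n = 0 (n = 0*(-1) = 0)
U = 0 (U = ((0*33)*2)/5 = (0*2)/5 = (⅕)*0 = 0)
((10676 - 10084)*(11648 - 21584))/46392 + U/(-29011) = ((10676 - 10084)*(11648 - 21584))/46392 + 0/(-29011) = (592*(-9936))*(1/46392) + 0*(-1/29011) = -5882112*1/46392 + 0 = -245088/1933 + 0 = -245088/1933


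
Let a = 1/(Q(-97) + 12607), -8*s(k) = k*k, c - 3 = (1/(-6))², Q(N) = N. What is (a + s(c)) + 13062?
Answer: 94113380401/7205760 ≈ 13061.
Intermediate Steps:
c = 109/36 (c = 3 + (1/(-6))² = 3 + (1*(-⅙))² = 3 + (-⅙)² = 3 + 1/36 = 109/36 ≈ 3.0278)
s(k) = -k²/8 (s(k) = -k*k/8 = -k²/8)
a = 1/12510 (a = 1/(-97 + 12607) = 1/12510 ≈ 7.9936e-5)
(a + s(c)) + 13062 = (1/12510 - (109/36)²/8) + 13062 = (1/12510 - ⅛*11881/1296) + 13062 = (1/12510 - 11881/10368) + 13062 = -8256719/7205760 + 13062 = 94113380401/7205760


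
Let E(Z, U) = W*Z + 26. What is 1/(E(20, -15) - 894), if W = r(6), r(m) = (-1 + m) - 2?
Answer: -1/808 ≈ -0.0012376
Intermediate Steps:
r(m) = -3 + m
W = 3 (W = -3 + 6 = 3)
E(Z, U) = 26 + 3*Z (E(Z, U) = 3*Z + 26 = 26 + 3*Z)
1/(E(20, -15) - 894) = 1/((26 + 3*20) - 894) = 1/((26 + 60) - 894) = 1/(86 - 894) = 1/(-808) = -1/808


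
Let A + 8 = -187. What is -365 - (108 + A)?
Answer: -278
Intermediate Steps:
A = -195 (A = -8 - 187 = -195)
-365 - (108 + A) = -365 - (108 - 195) = -365 - 1*(-87) = -365 + 87 = -278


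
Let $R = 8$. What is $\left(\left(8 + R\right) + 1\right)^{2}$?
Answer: $289$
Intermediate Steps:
$\left(\left(8 + R\right) + 1\right)^{2} = \left(\left(8 + 8\right) + 1\right)^{2} = \left(16 + 1\right)^{2} = 17^{2} = 289$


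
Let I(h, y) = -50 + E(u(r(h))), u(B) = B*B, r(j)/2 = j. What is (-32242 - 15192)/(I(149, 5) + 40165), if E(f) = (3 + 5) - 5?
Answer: -23717/20059 ≈ -1.1824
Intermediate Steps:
r(j) = 2*j
u(B) = B**2
E(f) = 3 (E(f) = 8 - 5 = 3)
I(h, y) = -47 (I(h, y) = -50 + 3 = -47)
(-32242 - 15192)/(I(149, 5) + 40165) = (-32242 - 15192)/(-47 + 40165) = -47434/40118 = -47434*1/40118 = -23717/20059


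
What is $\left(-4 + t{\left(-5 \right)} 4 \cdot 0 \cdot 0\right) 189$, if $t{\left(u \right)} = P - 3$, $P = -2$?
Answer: $-756$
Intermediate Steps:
$t{\left(u \right)} = -5$ ($t{\left(u \right)} = -2 - 3 = -5$)
$\left(-4 + t{\left(-5 \right)} 4 \cdot 0 \cdot 0\right) 189 = \left(-4 - 5 \cdot 4 \cdot 0 \cdot 0\right) 189 = \left(-4 - 5 \cdot 0 \cdot 0\right) 189 = \left(-4 - 0\right) 189 = \left(-4 + 0\right) 189 = \left(-4\right) 189 = -756$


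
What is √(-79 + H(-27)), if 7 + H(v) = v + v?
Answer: 2*I*√35 ≈ 11.832*I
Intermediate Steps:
H(v) = -7 + 2*v (H(v) = -7 + (v + v) = -7 + 2*v)
√(-79 + H(-27)) = √(-79 + (-7 + 2*(-27))) = √(-79 + (-7 - 54)) = √(-79 - 61) = √(-140) = 2*I*√35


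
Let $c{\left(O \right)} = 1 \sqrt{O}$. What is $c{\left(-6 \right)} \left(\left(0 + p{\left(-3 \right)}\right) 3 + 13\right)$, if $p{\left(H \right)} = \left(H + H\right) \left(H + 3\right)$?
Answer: $13 i \sqrt{6} \approx 31.843 i$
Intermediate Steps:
$c{\left(O \right)} = \sqrt{O}$
$p{\left(H \right)} = 2 H \left(3 + H\right)$
$c{\left(-6 \right)} \left(\left(0 + p{\left(-3 \right)}\right) 3 + 13\right) = \sqrt{-6} \left(\left(0 + 2 \left(-3\right) \left(3 - 3\right)\right) 3 + 13\right) = i \sqrt{6} \left(\left(0 + 2 \left(-3\right) 0\right) 3 + 13\right) = i \sqrt{6} \left(\left(0 + 0\right) 3 + 13\right) = i \sqrt{6} \left(0 \cdot 3 + 13\right) = i \sqrt{6} \left(0 + 13\right) = i \sqrt{6} \cdot 13 = 13 i \sqrt{6}$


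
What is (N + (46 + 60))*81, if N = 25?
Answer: 10611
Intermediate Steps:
(N + (46 + 60))*81 = (25 + (46 + 60))*81 = (25 + 106)*81 = 131*81 = 10611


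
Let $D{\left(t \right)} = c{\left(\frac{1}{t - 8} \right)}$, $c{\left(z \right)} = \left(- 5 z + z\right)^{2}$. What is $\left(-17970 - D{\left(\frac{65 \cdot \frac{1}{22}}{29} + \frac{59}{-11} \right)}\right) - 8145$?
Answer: $- \frac{1869540738619}{71588521} \approx -26115.0$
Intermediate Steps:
$c{\left(z \right)} = 16 z^{2}$ ($c{\left(z \right)} = \left(- 4 z\right)^{2} = 16 z^{2}$)
$D{\left(t \right)} = \frac{16}{\left(-8 + t\right)^{2}}$ ($D{\left(t \right)} = 16 \left(\frac{1}{t - 8}\right)^{2} = 16 \left(\frac{1}{-8 + t}\right)^{2} = \frac{16}{\left(-8 + t\right)^{2}}$)
$\left(-17970 - D{\left(\frac{65 \cdot \frac{1}{22}}{29} + \frac{59}{-11} \right)}\right) - 8145 = \left(-17970 - \frac{16}{\left(-8 + \left(\frac{65 \cdot \frac{1}{22}}{29} + \frac{59}{-11}\right)\right)^{2}}\right) - 8145 = \left(-17970 - \frac{16}{\left(-8 + \left(65 \cdot \frac{1}{22} \cdot \frac{1}{29} + 59 \left(- \frac{1}{11}\right)\right)\right)^{2}}\right) - 8145 = \left(-17970 - \frac{16}{\left(-8 + \left(\frac{65}{22} \cdot \frac{1}{29} - \frac{59}{11}\right)\right)^{2}}\right) - 8145 = \left(-17970 - \frac{16}{\left(-8 + \left(\frac{65}{638} - \frac{59}{11}\right)\right)^{2}}\right) - 8145 = \left(-17970 - \frac{16}{\left(-8 - \frac{3357}{638}\right)^{2}}\right) - 8145 = \left(-17970 - \frac{16}{\frac{71588521}{407044}}\right) - 8145 = \left(-17970 - 16 \cdot \frac{407044}{71588521}\right) - 8145 = \left(-17970 - \frac{6512704}{71588521}\right) - 8145 = - \frac{1286452235074}{71588521} - 8145 = - \frac{1869540738619}{71588521}$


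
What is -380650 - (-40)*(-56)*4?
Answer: -389610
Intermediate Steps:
-380650 - (-40)*(-56)*4 = -380650 - 40*56*4 = -380650 - 2240*4 = -380650 - 8960 = -389610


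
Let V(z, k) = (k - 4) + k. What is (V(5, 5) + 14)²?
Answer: 400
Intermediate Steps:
V(z, k) = -4 + 2*k (V(z, k) = (-4 + k) + k = -4 + 2*k)
(V(5, 5) + 14)² = ((-4 + 2*5) + 14)² = ((-4 + 10) + 14)² = (6 + 14)² = 20² = 400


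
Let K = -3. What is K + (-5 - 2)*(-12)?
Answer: 81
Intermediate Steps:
K + (-5 - 2)*(-12) = -3 + (-5 - 2)*(-12) = -3 - 7*(-12) = -3 + 84 = 81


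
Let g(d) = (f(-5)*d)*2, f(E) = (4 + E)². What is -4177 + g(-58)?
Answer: -4293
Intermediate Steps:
g(d) = 2*d (g(d) = ((4 - 5)²*d)*2 = ((-1)²*d)*2 = (1*d)*2 = d*2 = 2*d)
-4177 + g(-58) = -4177 + 2*(-58) = -4177 - 116 = -4293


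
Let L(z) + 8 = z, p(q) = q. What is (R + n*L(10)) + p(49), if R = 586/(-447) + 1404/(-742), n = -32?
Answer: -3018755/165837 ≈ -18.203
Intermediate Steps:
L(z) = -8 + z
R = -531200/165837 (R = 586*(-1/447) + 1404*(-1/742) = -586/447 - 702/371 = -531200/165837 ≈ -3.2031)
(R + n*L(10)) + p(49) = (-531200/165837 - 32*(-8 + 10)) + 49 = (-531200/165837 - 32*2) + 49 = (-531200/165837 - 64) + 49 = -11144768/165837 + 49 = -3018755/165837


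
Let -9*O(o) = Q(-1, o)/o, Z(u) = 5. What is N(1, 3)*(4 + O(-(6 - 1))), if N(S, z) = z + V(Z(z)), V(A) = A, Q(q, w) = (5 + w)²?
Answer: 32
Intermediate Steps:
N(S, z) = 5 + z (N(S, z) = z + 5 = 5 + z)
O(o) = -(5 + o)²/(9*o)
N(1, 3)*(4 + O(-(6 - 1))) = (5 + 3)*(4 - (5 - (6 - 1))²/(9*((-(6 - 1))))) = 8*(4 - (5 - 1*5)²/(9*((-1*5)))) = 8*(4 - ⅑*(5 - 5)²/(-5)) = 8*(4 - ⅑*(-⅕)*0²) = 8*(4 - ⅑*(-⅕)*0) = 8*(4 + 0) = 8*4 = 32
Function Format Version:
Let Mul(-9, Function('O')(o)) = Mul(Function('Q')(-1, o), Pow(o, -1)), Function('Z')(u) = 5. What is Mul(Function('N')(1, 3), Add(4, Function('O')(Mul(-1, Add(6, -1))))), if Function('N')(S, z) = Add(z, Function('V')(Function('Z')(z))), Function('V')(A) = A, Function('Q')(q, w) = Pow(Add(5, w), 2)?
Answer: 32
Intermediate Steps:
Function('N')(S, z) = Add(5, z) (Function('N')(S, z) = Add(z, 5) = Add(5, z))
Function('O')(o) = Mul(Rational(-1, 9), Pow(o, -1), Pow(Add(5, o), 2)) (Function('O')(o) = Mul(Rational(-1, 9), Mul(Pow(Add(5, o), 2), Pow(o, -1))) = Mul(Rational(-1, 9), Mul(Pow(o, -1), Pow(Add(5, o), 2))) = Mul(Rational(-1, 9), Pow(o, -1), Pow(Add(5, o), 2)))
Mul(Function('N')(1, 3), Add(4, Function('O')(Mul(-1, Add(6, -1))))) = Mul(Add(5, 3), Add(4, Mul(Rational(-1, 9), Pow(Mul(-1, Add(6, -1)), -1), Pow(Add(5, Mul(-1, Add(6, -1))), 2)))) = Mul(8, Add(4, Mul(Rational(-1, 9), Pow(Mul(-1, 5), -1), Pow(Add(5, Mul(-1, 5)), 2)))) = Mul(8, Add(4, Mul(Rational(-1, 9), Pow(-5, -1), Pow(Add(5, -5), 2)))) = Mul(8, Add(4, Mul(Rational(-1, 9), Rational(-1, 5), Pow(0, 2)))) = Mul(8, Add(4, Mul(Rational(-1, 9), Rational(-1, 5), 0))) = Mul(8, Add(4, 0)) = Mul(8, 4) = 32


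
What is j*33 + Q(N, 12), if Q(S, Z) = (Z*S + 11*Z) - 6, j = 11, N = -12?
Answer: 345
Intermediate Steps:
Q(S, Z) = -6 + 11*Z + S*Z (Q(S, Z) = (S*Z + 11*Z) - 6 = (11*Z + S*Z) - 6 = -6 + 11*Z + S*Z)
j*33 + Q(N, 12) = 11*33 + (-6 + 11*12 - 12*12) = 363 + (-6 + 132 - 144) = 363 - 18 = 345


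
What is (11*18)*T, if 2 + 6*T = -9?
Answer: -363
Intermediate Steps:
T = -11/6 (T = -1/3 + (1/6)*(-9) = -1/3 - 3/2 = -11/6 ≈ -1.8333)
(11*18)*T = (11*18)*(-11/6) = 198*(-11/6) = -363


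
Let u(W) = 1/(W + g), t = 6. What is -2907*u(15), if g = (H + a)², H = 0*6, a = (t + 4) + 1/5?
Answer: -24225/992 ≈ -24.420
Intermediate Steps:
a = 51/5 (a = (6 + 4) + 1/5 = 10 + ⅕ = 51/5 ≈ 10.200)
H = 0
g = 2601/25 (g = (0 + 51/5)² = (51/5)² = 2601/25 ≈ 104.04)
u(W) = 1/(2601/25 + W) (u(W) = 1/(W + 2601/25) = 1/(2601/25 + W))
-2907*u(15) = -72675/(2601 + 25*15) = -72675/(2601 + 375) = -72675/2976 = -2907*25/2976 = -24225/992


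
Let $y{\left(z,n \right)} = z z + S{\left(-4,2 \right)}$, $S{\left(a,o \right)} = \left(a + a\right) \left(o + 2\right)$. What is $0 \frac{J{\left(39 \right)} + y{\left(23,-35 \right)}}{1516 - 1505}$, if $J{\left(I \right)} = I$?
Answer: $0$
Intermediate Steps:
$S{\left(a,o \right)} = 2 a \left(2 + o\right)$
$y{\left(z,n \right)} = -32 + z^{2}$ ($y{\left(z,n \right)} = z z + 2 \left(-4\right) \left(2 + 2\right) = z^{2} + 2 \left(-4\right) 4 = z^{2} - 32 = -32 + z^{2}$)
$0 \frac{J{\left(39 \right)} + y{\left(23,-35 \right)}}{1516 - 1505} = 0 \frac{39 - \left(32 - 23^{2}\right)}{1516 - 1505} = 0 \frac{39 + \left(-32 + 529\right)}{11} = 0 \left(39 + 497\right) \frac{1}{11} = 0 \cdot 536 \cdot \frac{1}{11} = 0 \cdot \frac{536}{11} = 0$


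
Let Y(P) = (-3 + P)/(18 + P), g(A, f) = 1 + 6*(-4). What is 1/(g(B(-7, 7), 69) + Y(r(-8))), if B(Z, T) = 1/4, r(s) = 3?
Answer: -1/23 ≈ -0.043478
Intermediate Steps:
B(Z, T) = ¼
g(A, f) = -23 (g(A, f) = 1 - 24 = -23)
Y(P) = (-3 + P)/(18 + P)
1/(g(B(-7, 7), 69) + Y(r(-8))) = 1/(-23 + (-3 + 3)/(18 + 3)) = 1/(-23 + 0/21) = 1/(-23 + (1/21)*0) = 1/(-23 + 0) = 1/(-23) = -1/23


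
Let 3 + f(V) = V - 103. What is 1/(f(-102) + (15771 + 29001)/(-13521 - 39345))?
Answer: -8811/1840150 ≈ -0.0047882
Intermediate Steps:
f(V) = -106 + V (f(V) = -3 + (V - 103) = -3 + (-103 + V) = -106 + V)
1/(f(-102) + (15771 + 29001)/(-13521 - 39345)) = 1/((-106 - 102) + (15771 + 29001)/(-13521 - 39345)) = 1/(-208 + 44772/(-52866)) = 1/(-208 + 44772*(-1/52866)) = 1/(-208 - 7462/8811) = 1/(-1840150/8811) = -8811/1840150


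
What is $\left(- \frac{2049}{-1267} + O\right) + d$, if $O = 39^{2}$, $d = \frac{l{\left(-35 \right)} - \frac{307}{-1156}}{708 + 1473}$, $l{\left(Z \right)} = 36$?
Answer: $\frac{4863910673257}{3194406012} \approx 1522.6$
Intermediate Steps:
$d = \frac{41923}{2521236}$ ($d = \frac{36 - \frac{307}{-1156}}{708 + 1473} = \frac{36 - - \frac{307}{1156}}{2181} = \left(36 + \frac{307}{1156}\right) \frac{1}{2181} = \frac{41923}{1156} \cdot \frac{1}{2181} = \frac{41923}{2521236} \approx 0.016628$)
$O = 1521$
$\left(- \frac{2049}{-1267} + O\right) + d = \left(- \frac{2049}{-1267} + 1521\right) + \frac{41923}{2521236} = \left(\left(-2049\right) \left(- \frac{1}{1267}\right) + 1521\right) + \frac{41923}{2521236} = \left(\frac{2049}{1267} + 1521\right) + \frac{41923}{2521236} = \frac{1929156}{1267} + \frac{41923}{2521236} = \frac{4863910673257}{3194406012}$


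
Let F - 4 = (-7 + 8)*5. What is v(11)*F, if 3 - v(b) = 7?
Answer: -36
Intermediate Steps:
v(b) = -4 (v(b) = 3 - 1*7 = 3 - 7 = -4)
F = 9 (F = 4 + (-7 + 8)*5 = 4 + 1*5 = 4 + 5 = 9)
v(11)*F = -4*9 = -36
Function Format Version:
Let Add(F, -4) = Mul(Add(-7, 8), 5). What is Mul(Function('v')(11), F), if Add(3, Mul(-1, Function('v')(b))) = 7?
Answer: -36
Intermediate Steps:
Function('v')(b) = -4 (Function('v')(b) = Add(3, Mul(-1, 7)) = Add(3, -7) = -4)
F = 9 (F = Add(4, Mul(Add(-7, 8), 5)) = Add(4, Mul(1, 5)) = Add(4, 5) = 9)
Mul(Function('v')(11), F) = Mul(-4, 9) = -36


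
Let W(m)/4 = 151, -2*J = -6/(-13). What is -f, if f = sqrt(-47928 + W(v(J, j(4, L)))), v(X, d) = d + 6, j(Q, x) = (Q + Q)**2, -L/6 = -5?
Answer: -2*I*sqrt(11831) ≈ -217.54*I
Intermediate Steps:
L = 30 (L = -6*(-5) = 30)
j(Q, x) = 4*Q**2 (j(Q, x) = (2*Q)**2 = 4*Q**2)
J = -3/13 (J = -(-3)/(-13) = -(-3)*(-1)/13 = -1/2*6/13 = -3/13 ≈ -0.23077)
v(X, d) = 6 + d
W(m) = 604 (W(m) = 4*151 = 604)
f = 2*I*sqrt(11831) (f = sqrt(-47928 + 604) = sqrt(-47324) = 2*I*sqrt(11831) ≈ 217.54*I)
-f = -2*I*sqrt(11831)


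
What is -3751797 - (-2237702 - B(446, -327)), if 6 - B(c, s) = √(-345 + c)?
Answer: -1514089 - √101 ≈ -1.5141e+6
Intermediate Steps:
B(c, s) = 6 - √(-345 + c)
-3751797 - (-2237702 - B(446, -327)) = -3751797 - (-2237702 - (6 - √(-345 + 446))) = -3751797 - (-2237702 - (6 - √101)) = -3751797 - (-2237702 + (-6 + √101)) = -3751797 - (-2237708 + √101) = -3751797 + (2237708 - √101) = -1514089 - √101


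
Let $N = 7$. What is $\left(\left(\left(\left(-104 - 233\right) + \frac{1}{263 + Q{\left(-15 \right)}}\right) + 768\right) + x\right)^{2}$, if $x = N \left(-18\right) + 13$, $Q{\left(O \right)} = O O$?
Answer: $\frac{24082384225}{238144} \approx 1.0113 \cdot 10^{5}$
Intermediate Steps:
$Q{\left(O \right)} = O^{2}$
$x = -113$ ($x = 7 \left(-18\right) + 13 = -126 + 13 = -113$)
$\left(\left(\left(\left(-104 - 233\right) + \frac{1}{263 + Q{\left(-15 \right)}}\right) + 768\right) + x\right)^{2} = \left(\left(\left(\left(-104 - 233\right) + \frac{1}{263 + \left(-15\right)^{2}}\right) + 768\right) - 113\right)^{2} = \left(\left(\left(-337 + \frac{1}{263 + 225}\right) + 768\right) - 113\right)^{2} = \left(\left(\left(-337 + \frac{1}{488}\right) + 768\right) - 113\right)^{2} = \left(\left(- \frac{164455}{488} + 768\right) - 113\right)^{2} = \left(\frac{210329}{488} - 113\right)^{2} = \left(\frac{155185}{488}\right)^{2} = \frac{24082384225}{238144}$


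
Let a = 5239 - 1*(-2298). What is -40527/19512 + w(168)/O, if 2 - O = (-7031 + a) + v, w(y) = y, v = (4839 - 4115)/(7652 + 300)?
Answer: -5236682211/2172624344 ≈ -2.4103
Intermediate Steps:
v = 181/1988 (v = 724/7952 = 724*(1/7952) = 181/1988 ≈ 0.091046)
a = 7537 (a = 5239 + 2298 = 7537)
O = -1002133/1988 (O = 2 - ((-7031 + 7537) + 181/1988) = 2 - (506 + 181/1988) = 2 - 1*1006109/1988 = 2 - 1006109/1988 = -1002133/1988 ≈ -504.09)
-40527/19512 + w(168)/O = -40527/19512 + 168/(-1002133/1988) = -40527*1/19512 + 168*(-1988/1002133) = -4503/2168 - 333984/1002133 = -5236682211/2172624344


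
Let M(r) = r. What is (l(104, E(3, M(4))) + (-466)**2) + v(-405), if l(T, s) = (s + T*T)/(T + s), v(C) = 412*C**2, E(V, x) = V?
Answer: 7254124611/107 ≈ 6.7796e+7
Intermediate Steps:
l(T, s) = (s + T**2)/(T + s)
(l(104, E(3, M(4))) + (-466)**2) + v(-405) = ((3 + 104**2)/(104 + 3) + (-466)**2) + 412*(-405)**2 = ((3 + 10816)/107 + 217156) + 412*164025 = ((1/107)*10819 + 217156) + 67578300 = (10819/107 + 217156) + 67578300 = 23246511/107 + 67578300 = 7254124611/107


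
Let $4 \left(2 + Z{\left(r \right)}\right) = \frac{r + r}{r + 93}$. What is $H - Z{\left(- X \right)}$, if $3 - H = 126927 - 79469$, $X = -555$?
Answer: $- \frac{20499881}{432} \approx -47453.0$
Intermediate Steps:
$H = -47455$ ($H = 3 - \left(126927 - 79469\right) = 3 - 47458 = -47455$)
$Z{\left(r \right)} = -2 + \frac{r}{2 \left(93 + r\right)}$ ($Z{\left(r \right)} = -2 + \frac{\left(r + r\right) \frac{1}{r + 93}}{4} = -2 + \frac{2 r \frac{1}{93 + r}}{4} = -2 + \frac{r}{2 \left(93 + r\right)}$)
$H - Z{\left(- X \right)} = -47455 - \frac{3 \left(-124 - \left(-1\right) \left(-555\right)\right)}{2 \left(93 - -555\right)} = -47455 - \frac{3 \left(-124 - 555\right)}{2 \left(93 + 555\right)} = -47455 - \frac{3 \left(-124 - 555\right)}{2 \cdot 648} = -47455 - \frac{3}{2} \cdot \frac{1}{648} \left(-679\right) = -47455 - - \frac{679}{432} = -47455 + \frac{679}{432} = - \frac{20499881}{432}$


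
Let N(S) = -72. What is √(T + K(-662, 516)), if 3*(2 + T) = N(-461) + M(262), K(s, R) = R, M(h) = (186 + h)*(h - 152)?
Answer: 5*√6090/3 ≈ 130.06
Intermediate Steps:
M(h) = (-152 + h)*(186 + h) (M(h) = (186 + h)*(-152 + h) = (-152 + h)*(186 + h))
T = 49202/3 (T = -2 + (-72 + (-28272 + 262² + 34*262))/3 = -2 + (-72 + (-28272 + 68644 + 8908))/3 = -2 + (-72 + 49280)/3 = -2 + (⅓)*49208 = -2 + 49208/3 = 49202/3 ≈ 16401.)
√(T + K(-662, 516)) = √(49202/3 + 516) = √(50750/3) = 5*√6090/3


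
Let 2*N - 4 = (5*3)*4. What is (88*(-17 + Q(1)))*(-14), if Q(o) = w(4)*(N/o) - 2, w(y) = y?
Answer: -134288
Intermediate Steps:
N = 32 (N = 2 + ((5*3)*4)/2 = 2 + (15*4)/2 = 2 + (½)*60 = 2 + 30 = 32)
Q(o) = -2 + 128/o (Q(o) = 4*(32/o) - 2 = 128/o - 2 = -2 + 128/o)
(88*(-17 + Q(1)))*(-14) = (88*(-17 + (-2 + 128/1)))*(-14) = (88*(-17 + (-2 + 128*1)))*(-14) = (88*(-17 + (-2 + 128)))*(-14) = (88*(-17 + 126))*(-14) = (88*109)*(-14) = 9592*(-14) = -134288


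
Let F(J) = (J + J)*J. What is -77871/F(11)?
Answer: -77871/242 ≈ -321.78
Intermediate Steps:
F(J) = 2*J**2 (F(J) = (2*J)*J = 2*J**2)
-77871/F(11) = -77871/(2*11**2) = -77871/(2*121) = -77871/242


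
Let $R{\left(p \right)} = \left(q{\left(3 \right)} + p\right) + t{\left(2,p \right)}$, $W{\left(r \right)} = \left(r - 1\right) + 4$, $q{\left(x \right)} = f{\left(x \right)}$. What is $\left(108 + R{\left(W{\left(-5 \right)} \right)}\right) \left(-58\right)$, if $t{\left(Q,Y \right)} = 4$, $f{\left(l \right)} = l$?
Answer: $-6554$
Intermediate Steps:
$q{\left(x \right)} = x$
$W{\left(r \right)} = 3 + r$ ($W{\left(r \right)} = \left(-1 + r\right) + 4 = 3 + r$)
$R{\left(p \right)} = 7 + p$ ($R{\left(p \right)} = \left(3 + p\right) + 4 = 7 + p$)
$\left(108 + R{\left(W{\left(-5 \right)} \right)}\right) \left(-58\right) = \left(108 + \left(7 + \left(3 - 5\right)\right)\right) \left(-58\right) = \left(108 + \left(7 - 2\right)\right) \left(-58\right) = \left(108 + 5\right) \left(-58\right) = 113 \left(-58\right) = -6554$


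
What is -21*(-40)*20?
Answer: 16800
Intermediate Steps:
-21*(-40)*20 = 840*20 = 16800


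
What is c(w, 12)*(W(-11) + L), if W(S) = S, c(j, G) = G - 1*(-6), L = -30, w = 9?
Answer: -738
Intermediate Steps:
c(j, G) = 6 + G (c(j, G) = G + 6 = 6 + G)
c(w, 12)*(W(-11) + L) = (6 + 12)*(-11 - 30) = 18*(-41) = -738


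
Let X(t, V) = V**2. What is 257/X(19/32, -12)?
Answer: 257/144 ≈ 1.7847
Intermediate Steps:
257/X(19/32, -12) = 257/((-12)**2) = 257/144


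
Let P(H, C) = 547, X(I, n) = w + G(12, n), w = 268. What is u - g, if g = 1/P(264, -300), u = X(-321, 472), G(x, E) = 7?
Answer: 150424/547 ≈ 275.00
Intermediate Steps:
X(I, n) = 275 (X(I, n) = 268 + 7 = 275)
u = 275
g = 1/547 ≈ 0.0018282
u - g = 275 - 1*1/547 = 275 - 1/547 = 150424/547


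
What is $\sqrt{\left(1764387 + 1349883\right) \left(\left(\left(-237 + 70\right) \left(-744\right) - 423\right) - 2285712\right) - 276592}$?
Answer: $i \sqrt{6732700104082} \approx 2.5947 \cdot 10^{6} i$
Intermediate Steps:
$\sqrt{\left(1764387 + 1349883\right) \left(\left(\left(-237 + 70\right) \left(-744\right) - 423\right) - 2285712\right) - 276592} = \sqrt{3114270 \left(\left(\left(-167\right) \left(-744\right) - 423\right) - 2285712\right) - 276592} = \sqrt{3114270 \left(\left(124248 - 423\right) - 2285712\right) - 276592} = \sqrt{3114270 \left(123825 - 2285712\right) - 276592} = \sqrt{3114270 \left(-2161887\right) - 276592} = \sqrt{-6732699827490 - 276592} = \sqrt{-6732700104082} = i \sqrt{6732700104082}$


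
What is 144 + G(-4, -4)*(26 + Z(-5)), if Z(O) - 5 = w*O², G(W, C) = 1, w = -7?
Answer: 0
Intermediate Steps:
Z(O) = 5 - 7*O²
144 + G(-4, -4)*(26 + Z(-5)) = 144 + 1*(26 + (5 - 7*(-5)²)) = 144 + 1*(26 + (5 - 7*25)) = 144 + 1*(26 + (5 - 175)) = 144 + 1*(26 - 170) = 144 + 1*(-144) = 144 - 144 = 0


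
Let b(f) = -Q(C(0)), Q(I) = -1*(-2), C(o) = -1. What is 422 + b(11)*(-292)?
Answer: 1006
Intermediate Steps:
Q(I) = 2
b(f) = -2 (b(f) = -1*2 = -2)
422 + b(11)*(-292) = 422 - 2*(-292) = 422 + 584 = 1006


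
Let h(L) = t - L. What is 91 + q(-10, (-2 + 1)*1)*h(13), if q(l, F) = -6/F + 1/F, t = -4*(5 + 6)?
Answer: -194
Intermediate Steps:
t = -44 (t = -4*11 = -44)
q(l, F) = -5/F (q(l, F) = -6/F + 1/F = -5/F)
h(L) = -44 - L
91 + q(-10, (-2 + 1)*1)*h(13) = 91 + (-5/(-2 + 1))*(-44 - 1*13) = 91 + (-5/((-1*1)))*(-44 - 13) = 91 - 5/(-1)*(-57) = 91 - 5*(-1)*(-57) = 91 + 5*(-57) = 91 - 285 = -194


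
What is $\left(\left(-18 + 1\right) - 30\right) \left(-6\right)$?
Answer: $282$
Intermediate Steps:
$\left(\left(-18 + 1\right) - 30\right) \left(-6\right) = \left(-17 - 30\right) \left(-6\right) = \left(-47\right) \left(-6\right) = 282$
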